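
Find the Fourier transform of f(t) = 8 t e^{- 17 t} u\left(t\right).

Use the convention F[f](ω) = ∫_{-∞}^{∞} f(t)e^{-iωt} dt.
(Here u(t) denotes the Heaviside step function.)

F(ω) = \frac{8}{\left(i \omega + 17\right)^{2}}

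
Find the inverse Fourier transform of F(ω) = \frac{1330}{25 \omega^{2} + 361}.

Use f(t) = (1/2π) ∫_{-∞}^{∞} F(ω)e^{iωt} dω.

f(t) = 7 e^{- \frac{19 \left|{t}\right|}{5}}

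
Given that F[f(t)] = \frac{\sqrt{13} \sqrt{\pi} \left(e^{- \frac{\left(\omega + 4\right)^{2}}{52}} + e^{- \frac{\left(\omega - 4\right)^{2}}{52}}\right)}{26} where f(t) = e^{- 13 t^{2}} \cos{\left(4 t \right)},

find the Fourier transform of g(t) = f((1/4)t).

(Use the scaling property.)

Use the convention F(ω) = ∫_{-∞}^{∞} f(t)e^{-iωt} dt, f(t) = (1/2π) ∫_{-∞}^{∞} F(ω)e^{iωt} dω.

F[g](ω) = \frac{2 \sqrt{13} \sqrt{\pi} \left(e^{\frac{16 \omega}{13}} + 1\right) e^{- \frac{4 \omega^{2}}{13} - \frac{8 \omega}{13} - \frac{4}{13}}}{13}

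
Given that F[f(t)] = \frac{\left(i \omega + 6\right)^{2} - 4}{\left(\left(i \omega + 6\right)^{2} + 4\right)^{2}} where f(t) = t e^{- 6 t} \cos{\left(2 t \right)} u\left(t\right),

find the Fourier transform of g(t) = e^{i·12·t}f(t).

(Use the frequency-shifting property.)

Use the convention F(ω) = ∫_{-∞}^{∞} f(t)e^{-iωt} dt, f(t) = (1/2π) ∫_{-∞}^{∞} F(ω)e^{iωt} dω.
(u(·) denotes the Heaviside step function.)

F[g](ω) = \frac{\left(i \left(\omega - 12\right) + 6\right)^{2} - 4}{\left(\left(i \left(\omega - 12\right) + 6\right)^{2} + 4\right)^{2}}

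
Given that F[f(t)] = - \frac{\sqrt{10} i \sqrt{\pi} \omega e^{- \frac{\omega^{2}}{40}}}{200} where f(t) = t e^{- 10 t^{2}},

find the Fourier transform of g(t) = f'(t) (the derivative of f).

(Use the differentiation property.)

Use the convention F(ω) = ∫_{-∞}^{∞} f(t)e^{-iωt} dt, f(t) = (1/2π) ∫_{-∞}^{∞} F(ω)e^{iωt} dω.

F[g](ω) = \frac{\sqrt{10} \sqrt{\pi} \omega^{2} e^{- \frac{\omega^{2}}{40}}}{200}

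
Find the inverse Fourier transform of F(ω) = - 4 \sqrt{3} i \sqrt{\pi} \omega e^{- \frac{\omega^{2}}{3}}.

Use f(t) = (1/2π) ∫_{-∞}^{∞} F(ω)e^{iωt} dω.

f(t) = 9 t e^{- \frac{3 t^{2}}{4}}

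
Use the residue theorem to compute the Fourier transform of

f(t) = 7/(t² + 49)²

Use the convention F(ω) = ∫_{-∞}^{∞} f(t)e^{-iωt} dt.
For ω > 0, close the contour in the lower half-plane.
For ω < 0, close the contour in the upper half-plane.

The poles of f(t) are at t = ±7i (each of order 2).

Let g(z) = f(z)e^{-iωz}; for large |z| the factor e^{-iωz} decays in the lower half-plane when ω > 0 and in the upper half-plane when ω < 0.

Case ω > 0 (lower half-plane, clockwise contour ⇒ F(ω) = -2πi·ΣRes):
  Res_{z = - 7 i} g(z) = \frac{i \left(7 \omega + 1\right) e^{- 7 \omega}}{196} (pole of order 2)
  F(ω) = -2πi·ΣRes = \frac{\pi \left(7 \omega + 1\right) e^{- 7 \omega}}{98}

Case ω < 0 (upper half-plane, counterclockwise contour ⇒ F(ω) = +2πi·ΣRes):
  Res_{z = 7 i} g(z) = \frac{i \left(7 \omega - 1\right) e^{7 \omega}}{196} (pole of order 2)
  F(ω) = 2πi·ΣRes = \frac{\pi \left(1 - 7 \omega\right) e^{7 \omega}}{98}

Both cases combine into a single formula in |ω|:

F(ω) = \frac{\pi \left(7 \left|{\omega}\right| + 1\right) e^{- 7 \left|{\omega}\right|}}{98}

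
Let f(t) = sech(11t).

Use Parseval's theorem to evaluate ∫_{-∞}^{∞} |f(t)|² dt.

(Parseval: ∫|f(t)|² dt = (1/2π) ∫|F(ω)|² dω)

∫|f(t)|² dt = \frac{2}{11}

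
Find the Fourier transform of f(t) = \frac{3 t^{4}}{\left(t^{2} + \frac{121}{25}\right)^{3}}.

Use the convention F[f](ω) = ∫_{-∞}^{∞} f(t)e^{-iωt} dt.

F(ω) = \frac{3 \pi \left(121 \omega^{2} - 275 \left|{\omega}\right| + 75\right) e^{- \frac{11 \left|{\omega}\right|}{5}}}{440}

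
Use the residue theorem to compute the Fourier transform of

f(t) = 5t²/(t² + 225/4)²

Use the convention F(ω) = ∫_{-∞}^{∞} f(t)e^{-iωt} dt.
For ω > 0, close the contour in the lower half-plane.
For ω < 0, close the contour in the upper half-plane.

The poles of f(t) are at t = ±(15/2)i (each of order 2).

Let g(z) = f(z)e^{-iωz}; for large |z| the factor e^{-iωz} decays in the lower half-plane when ω > 0 and in the upper half-plane when ω < 0.

Case ω > 0 (lower half-plane, clockwise contour ⇒ F(ω) = -2πi·ΣRes):
  Res_{z = - \frac{15 i}{2}} g(z) = \frac{i \left(2 - 15 \omega\right) e^{- \frac{15 \omega}{2}}}{12} (pole of order 2)
  F(ω) = -2πi·ΣRes = \frac{\pi \left(2 - 15 \omega\right) e^{- \frac{15 \omega}{2}}}{6}

Case ω < 0 (upper half-plane, counterclockwise contour ⇒ F(ω) = +2πi·ΣRes):
  Res_{z = \frac{15 i}{2}} g(z) = \frac{i \left(- 15 \omega - 2\right) e^{\frac{15 \omega}{2}}}{12} (pole of order 2)
  F(ω) = 2πi·ΣRes = \frac{\pi \left(15 \omega + 2\right) e^{\frac{15 \omega}{2}}}{6}

Both cases combine into a single formula in |ω|:

F(ω) = \frac{\pi \left(2 - 15 \left|{\omega}\right|\right) e^{- \frac{15 \left|{\omega}\right|}{2}}}{6}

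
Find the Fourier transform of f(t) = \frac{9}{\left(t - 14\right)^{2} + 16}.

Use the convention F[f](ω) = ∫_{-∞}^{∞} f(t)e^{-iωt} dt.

F(ω) = \frac{9 \pi e^{- 14 i \omega - 4 \left|{\omega}\right|}}{4}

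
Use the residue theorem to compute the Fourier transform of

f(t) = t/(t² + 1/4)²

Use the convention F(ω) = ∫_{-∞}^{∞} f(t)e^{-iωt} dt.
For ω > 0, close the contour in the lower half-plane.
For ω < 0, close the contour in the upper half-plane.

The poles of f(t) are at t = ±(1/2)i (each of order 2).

Let g(z) = f(z)e^{-iωz}; for large |z| the factor e^{-iωz} decays in the lower half-plane when ω > 0 and in the upper half-plane when ω < 0.

Case ω > 0 (lower half-plane, clockwise contour ⇒ F(ω) = -2πi·ΣRes):
  Res_{z = - \frac{i}{2}} g(z) = \frac{\omega e^{- \frac{\omega}{2}}}{2} (pole of order 2)
  F(ω) = -2πi·ΣRes = - i \pi \omega e^{- \frac{\omega}{2}}

Case ω < 0 (upper half-plane, counterclockwise contour ⇒ F(ω) = +2πi·ΣRes):
  Res_{z = \frac{i}{2}} g(z) = - \frac{\omega e^{\frac{\omega}{2}}}{2} (pole of order 2)
  F(ω) = 2πi·ΣRes = - i \pi \omega e^{\frac{\omega}{2}}

Both cases combine into a single formula in |ω|:

F(ω) = - i \pi \omega e^{- \frac{\left|{\omega}\right|}{2}}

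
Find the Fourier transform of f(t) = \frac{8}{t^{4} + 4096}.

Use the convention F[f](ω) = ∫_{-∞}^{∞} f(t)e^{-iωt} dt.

F(ω) = \frac{\pi e^{- 4 \sqrt{2} \left|{\omega}\right|} \sin{\left(4 \sqrt{2} \left|{\omega}\right| + \frac{\pi}{4} \right)}}{64}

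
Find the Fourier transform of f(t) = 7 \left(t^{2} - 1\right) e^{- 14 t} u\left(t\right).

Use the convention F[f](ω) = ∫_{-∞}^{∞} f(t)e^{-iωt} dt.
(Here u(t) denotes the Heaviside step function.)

F(ω) = \frac{7 \left(2 i \omega - \left(i \omega + 14\right)^{3} + 28\right)}{\left(i \omega + 14\right)^{4}}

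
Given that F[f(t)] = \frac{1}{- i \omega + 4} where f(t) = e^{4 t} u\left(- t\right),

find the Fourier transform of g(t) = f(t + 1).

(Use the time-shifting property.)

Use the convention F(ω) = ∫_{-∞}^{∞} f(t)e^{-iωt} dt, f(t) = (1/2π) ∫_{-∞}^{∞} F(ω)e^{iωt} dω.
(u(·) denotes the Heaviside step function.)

F[g](ω) = - \frac{e^{i \omega}}{i \omega - 4}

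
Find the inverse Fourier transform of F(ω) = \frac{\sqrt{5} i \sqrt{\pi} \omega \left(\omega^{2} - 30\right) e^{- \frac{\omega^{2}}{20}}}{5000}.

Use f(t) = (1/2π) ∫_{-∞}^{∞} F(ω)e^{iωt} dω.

f(t) = t^{3} e^{- 5 t^{2}}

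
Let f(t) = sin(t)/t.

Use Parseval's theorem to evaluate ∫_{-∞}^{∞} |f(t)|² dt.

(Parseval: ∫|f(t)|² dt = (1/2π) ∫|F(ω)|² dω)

∫|f(t)|² dt = \pi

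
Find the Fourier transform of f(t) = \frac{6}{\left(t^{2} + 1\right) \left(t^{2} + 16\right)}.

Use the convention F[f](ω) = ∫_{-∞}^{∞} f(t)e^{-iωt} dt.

F(ω) = \frac{\pi \left(4 e^{3 \left|{\omega}\right|} - 1\right) e^{- 4 \left|{\omega}\right|}}{10}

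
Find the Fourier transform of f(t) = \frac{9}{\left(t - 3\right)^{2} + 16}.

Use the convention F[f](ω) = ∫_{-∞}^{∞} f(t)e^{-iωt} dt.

F(ω) = \frac{9 \pi e^{- 3 i \omega - 4 \left|{\omega}\right|}}{4}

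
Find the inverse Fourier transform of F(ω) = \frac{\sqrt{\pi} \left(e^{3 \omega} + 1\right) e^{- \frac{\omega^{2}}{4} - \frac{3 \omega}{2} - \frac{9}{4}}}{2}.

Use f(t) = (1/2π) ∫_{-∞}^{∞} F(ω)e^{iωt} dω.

f(t) = e^{- t^{2}} \cos{\left(3 t \right)}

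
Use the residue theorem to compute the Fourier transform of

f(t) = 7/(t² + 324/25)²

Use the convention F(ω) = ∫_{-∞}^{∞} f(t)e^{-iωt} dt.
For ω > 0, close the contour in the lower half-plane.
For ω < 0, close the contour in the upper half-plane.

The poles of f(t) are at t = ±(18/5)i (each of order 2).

Let g(z) = f(z)e^{-iωz}; for large |z| the factor e^{-iωz} decays in the lower half-plane when ω > 0 and in the upper half-plane when ω < 0.

Case ω > 0 (lower half-plane, clockwise contour ⇒ F(ω) = -2πi·ΣRes):
  Res_{z = - \frac{18 i}{5}} g(z) = \frac{175 i \left(18 \omega + 5\right) e^{- \frac{18 \omega}{5}}}{23328} (pole of order 2)
  F(ω) = -2πi·ΣRes = \frac{175 \pi \left(18 \omega + 5\right) e^{- \frac{18 \omega}{5}}}{11664}

Case ω < 0 (upper half-plane, counterclockwise contour ⇒ F(ω) = +2πi·ΣRes):
  Res_{z = \frac{18 i}{5}} g(z) = \frac{175 i \left(18 \omega - 5\right) e^{\frac{18 \omega}{5}}}{23328} (pole of order 2)
  F(ω) = 2πi·ΣRes = \frac{175 \pi \left(5 - 18 \omega\right) e^{\frac{18 \omega}{5}}}{11664}

Both cases combine into a single formula in |ω|:

F(ω) = \frac{175 \pi \left(18 \left|{\omega}\right| + 5\right) e^{- \frac{18 \left|{\omega}\right|}{5}}}{11664}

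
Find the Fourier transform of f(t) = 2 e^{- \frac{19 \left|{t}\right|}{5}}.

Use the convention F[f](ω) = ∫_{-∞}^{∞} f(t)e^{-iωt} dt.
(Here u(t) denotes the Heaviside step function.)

F(ω) = \frac{380}{25 \omega^{2} + 361}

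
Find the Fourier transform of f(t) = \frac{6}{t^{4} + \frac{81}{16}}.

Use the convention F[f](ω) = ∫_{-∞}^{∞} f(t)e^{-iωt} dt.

F(ω) = \frac{16 \pi e^{- \frac{3 \sqrt{2} \left|{\omega}\right|}{4}} \sin{\left(\frac{3 \sqrt{2} \left|{\omega}\right|}{4} + \frac{\pi}{4} \right)}}{9}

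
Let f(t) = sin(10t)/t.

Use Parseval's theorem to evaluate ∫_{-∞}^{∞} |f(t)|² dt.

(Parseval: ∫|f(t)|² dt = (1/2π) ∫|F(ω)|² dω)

∫|f(t)|² dt = 10 \pi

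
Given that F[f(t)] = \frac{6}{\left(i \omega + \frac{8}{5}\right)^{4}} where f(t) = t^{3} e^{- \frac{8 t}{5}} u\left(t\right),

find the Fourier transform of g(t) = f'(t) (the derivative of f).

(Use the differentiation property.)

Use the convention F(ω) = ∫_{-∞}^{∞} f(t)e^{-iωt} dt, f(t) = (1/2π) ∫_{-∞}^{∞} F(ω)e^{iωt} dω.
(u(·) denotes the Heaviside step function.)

F[g](ω) = \frac{3750 i \omega}{\left(5 i \omega + 8\right)^{4}}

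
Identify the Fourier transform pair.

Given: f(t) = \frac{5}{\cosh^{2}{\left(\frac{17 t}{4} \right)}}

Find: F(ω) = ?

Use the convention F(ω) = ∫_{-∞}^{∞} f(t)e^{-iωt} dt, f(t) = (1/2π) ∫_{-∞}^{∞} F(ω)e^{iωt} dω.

F(ω) = \frac{80 \pi \omega}{289 \sinh{\left(\frac{2 \pi \omega}{17} \right)}}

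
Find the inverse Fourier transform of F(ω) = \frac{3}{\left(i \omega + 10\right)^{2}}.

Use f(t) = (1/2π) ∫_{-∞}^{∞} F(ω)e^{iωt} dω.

f(t) = 3 t e^{- 10 t} u\left(t\right)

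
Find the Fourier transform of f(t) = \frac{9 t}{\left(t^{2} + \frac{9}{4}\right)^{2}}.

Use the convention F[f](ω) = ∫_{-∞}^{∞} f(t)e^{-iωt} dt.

F(ω) = - 3 i \pi \omega e^{- \frac{3 \left|{\omega}\right|}{2}}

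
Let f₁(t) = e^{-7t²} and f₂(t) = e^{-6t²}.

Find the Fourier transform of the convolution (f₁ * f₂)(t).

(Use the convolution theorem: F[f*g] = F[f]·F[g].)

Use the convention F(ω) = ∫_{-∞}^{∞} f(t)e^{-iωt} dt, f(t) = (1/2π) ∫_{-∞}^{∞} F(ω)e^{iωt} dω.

F[f₁*f₂](ω) = \frac{\sqrt{42} \pi e^{- \frac{13 \omega^{2}}{168}}}{42}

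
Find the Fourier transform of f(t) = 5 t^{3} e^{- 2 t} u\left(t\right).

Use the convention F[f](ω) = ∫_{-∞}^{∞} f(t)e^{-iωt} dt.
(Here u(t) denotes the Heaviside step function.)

F(ω) = \frac{30}{\left(i \omega + 2\right)^{4}}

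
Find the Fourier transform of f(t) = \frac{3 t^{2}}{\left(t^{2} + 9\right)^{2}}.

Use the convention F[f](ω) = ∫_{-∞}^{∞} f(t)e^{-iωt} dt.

F(ω) = \frac{\pi \left(1 - 3 \left|{\omega}\right|\right) e^{- 3 \left|{\omega}\right|}}{2}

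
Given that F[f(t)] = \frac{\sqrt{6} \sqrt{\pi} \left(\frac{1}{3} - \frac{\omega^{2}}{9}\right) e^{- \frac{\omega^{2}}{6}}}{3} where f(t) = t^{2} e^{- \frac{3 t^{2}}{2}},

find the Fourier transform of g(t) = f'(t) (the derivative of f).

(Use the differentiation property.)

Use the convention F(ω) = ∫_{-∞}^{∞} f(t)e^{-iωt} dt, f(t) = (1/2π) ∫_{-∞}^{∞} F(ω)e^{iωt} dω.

F[g](ω) = \frac{\sqrt{6} i \sqrt{\pi} \omega \left(3 - \omega^{2}\right) e^{- \frac{\omega^{2}}{6}}}{27}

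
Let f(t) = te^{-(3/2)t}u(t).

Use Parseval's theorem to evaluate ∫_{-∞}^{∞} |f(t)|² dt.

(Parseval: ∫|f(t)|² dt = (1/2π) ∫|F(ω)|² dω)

∫|f(t)|² dt = \frac{2}{27}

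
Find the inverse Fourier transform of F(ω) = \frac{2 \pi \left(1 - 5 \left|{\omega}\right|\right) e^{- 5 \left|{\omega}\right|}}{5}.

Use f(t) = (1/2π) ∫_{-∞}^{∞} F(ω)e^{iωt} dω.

f(t) = \frac{4 t^{2}}{\left(t^{2} + 25\right)^{2}}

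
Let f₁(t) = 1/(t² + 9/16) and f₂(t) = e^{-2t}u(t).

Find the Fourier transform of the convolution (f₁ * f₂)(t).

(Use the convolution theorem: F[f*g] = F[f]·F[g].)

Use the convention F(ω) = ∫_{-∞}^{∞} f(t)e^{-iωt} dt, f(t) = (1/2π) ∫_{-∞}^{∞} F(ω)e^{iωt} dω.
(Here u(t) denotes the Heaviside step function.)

F[f₁*f₂](ω) = \frac{4 \pi e^{- \frac{3 \left|{\omega}\right|}{4}}}{3 \left(i \omega + 2\right)}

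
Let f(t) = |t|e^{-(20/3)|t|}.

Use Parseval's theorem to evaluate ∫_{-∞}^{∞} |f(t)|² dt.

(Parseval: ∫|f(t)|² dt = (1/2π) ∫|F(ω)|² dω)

∫|f(t)|² dt = \frac{27}{16000}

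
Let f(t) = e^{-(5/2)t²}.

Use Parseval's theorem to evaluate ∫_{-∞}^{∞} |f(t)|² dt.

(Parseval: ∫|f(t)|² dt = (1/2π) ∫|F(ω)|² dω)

∫|f(t)|² dt = \frac{\sqrt{5} \sqrt{\pi}}{5}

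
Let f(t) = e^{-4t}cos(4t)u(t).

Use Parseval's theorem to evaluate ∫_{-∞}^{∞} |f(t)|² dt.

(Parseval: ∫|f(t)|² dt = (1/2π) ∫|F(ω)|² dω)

∫|f(t)|² dt = \frac{3}{32}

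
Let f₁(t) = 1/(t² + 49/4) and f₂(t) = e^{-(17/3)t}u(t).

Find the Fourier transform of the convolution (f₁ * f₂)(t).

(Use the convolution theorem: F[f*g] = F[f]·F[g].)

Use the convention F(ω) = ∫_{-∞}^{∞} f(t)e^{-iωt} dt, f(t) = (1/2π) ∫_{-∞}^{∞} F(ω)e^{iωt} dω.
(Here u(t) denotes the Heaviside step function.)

F[f₁*f₂](ω) = \frac{6 \pi e^{- \frac{7 \left|{\omega}\right|}{2}}}{7 \left(3 i \omega + 17\right)}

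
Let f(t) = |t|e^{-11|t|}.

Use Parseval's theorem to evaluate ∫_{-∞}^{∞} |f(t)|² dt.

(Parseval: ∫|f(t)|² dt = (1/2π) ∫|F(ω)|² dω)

∫|f(t)|² dt = \frac{1}{2662}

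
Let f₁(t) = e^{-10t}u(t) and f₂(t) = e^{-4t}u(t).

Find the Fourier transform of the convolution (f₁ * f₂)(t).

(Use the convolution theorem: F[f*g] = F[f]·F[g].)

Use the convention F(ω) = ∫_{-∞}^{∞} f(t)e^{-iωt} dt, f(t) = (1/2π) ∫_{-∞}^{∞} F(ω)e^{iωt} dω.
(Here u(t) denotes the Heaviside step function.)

F[f₁*f₂](ω) = \frac{1}{\left(i \omega + 4\right) \left(i \omega + 10\right)}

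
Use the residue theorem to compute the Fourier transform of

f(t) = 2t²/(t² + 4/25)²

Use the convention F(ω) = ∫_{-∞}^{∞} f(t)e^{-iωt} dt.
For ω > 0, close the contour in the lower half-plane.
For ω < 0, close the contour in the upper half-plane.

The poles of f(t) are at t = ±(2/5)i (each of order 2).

Let g(z) = f(z)e^{-iωz}; for large |z| the factor e^{-iωz} decays in the lower half-plane when ω > 0 and in the upper half-plane when ω < 0.

Case ω > 0 (lower half-plane, clockwise contour ⇒ F(ω) = -2πi·ΣRes):
  Res_{z = - \frac{2 i}{5}} g(z) = \frac{i \left(5 - 2 \omega\right) e^{- \frac{2 \omega}{5}}}{4} (pole of order 2)
  F(ω) = -2πi·ΣRes = \frac{\pi \left(5 - 2 \omega\right) e^{- \frac{2 \omega}{5}}}{2}

Case ω < 0 (upper half-plane, counterclockwise contour ⇒ F(ω) = +2πi·ΣRes):
  Res_{z = \frac{2 i}{5}} g(z) = \frac{i \left(- 2 \omega - 5\right) e^{\frac{2 \omega}{5}}}{4} (pole of order 2)
  F(ω) = 2πi·ΣRes = \frac{\pi \left(2 \omega + 5\right) e^{\frac{2 \omega}{5}}}{2}

Both cases combine into a single formula in |ω|:

F(ω) = \frac{\pi \left(5 - 2 \left|{\omega}\right|\right) e^{- \frac{2 \left|{\omega}\right|}{5}}}{2}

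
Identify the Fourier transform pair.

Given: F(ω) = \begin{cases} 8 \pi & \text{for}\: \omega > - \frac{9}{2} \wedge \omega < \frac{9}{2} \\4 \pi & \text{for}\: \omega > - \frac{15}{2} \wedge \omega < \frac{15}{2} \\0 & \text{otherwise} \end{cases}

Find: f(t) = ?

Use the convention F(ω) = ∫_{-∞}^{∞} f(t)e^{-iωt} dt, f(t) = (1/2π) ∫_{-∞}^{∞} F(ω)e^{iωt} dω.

f(t) = \frac{8 \sin{\left(6 t \right)} \cos{\left(\frac{3 t}{2} \right)}}{t}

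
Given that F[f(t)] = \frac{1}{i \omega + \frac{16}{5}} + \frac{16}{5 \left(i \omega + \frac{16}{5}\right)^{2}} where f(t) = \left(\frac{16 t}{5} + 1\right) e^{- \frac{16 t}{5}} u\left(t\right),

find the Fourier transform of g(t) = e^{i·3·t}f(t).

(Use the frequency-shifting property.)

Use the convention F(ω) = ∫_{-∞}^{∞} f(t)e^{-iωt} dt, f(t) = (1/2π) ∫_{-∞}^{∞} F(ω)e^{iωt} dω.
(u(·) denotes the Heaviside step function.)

F[g](ω) = \frac{- 25 i \omega - 160 + 75 i}{25 \omega^{2} + \omega \left(-150 - 160 i\right) - 31 + 480 i}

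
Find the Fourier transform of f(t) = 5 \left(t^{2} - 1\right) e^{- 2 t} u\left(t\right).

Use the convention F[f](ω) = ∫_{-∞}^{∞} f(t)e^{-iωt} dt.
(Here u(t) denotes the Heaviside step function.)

F(ω) = \frac{5 \left(2 i \omega - \left(i \omega + 2\right)^{3} + 4\right)}{\left(i \omega + 2\right)^{4}}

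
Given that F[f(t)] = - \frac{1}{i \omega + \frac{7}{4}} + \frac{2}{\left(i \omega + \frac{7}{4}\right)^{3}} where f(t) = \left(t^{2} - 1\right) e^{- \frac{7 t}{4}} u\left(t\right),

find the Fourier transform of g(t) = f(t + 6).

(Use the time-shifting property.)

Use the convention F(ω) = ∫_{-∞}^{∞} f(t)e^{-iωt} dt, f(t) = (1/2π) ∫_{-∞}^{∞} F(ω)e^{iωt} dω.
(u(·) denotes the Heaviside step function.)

F[g](ω) = \frac{4 \left(128 i \omega - \left(4 i \omega + 7\right)^{3} + 224\right) e^{6 i \omega}}{\left(4 i \omega + 7\right)^{4}}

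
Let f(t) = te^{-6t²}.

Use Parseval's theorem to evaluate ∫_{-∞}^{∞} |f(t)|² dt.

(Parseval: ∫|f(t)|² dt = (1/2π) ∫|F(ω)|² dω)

∫|f(t)|² dt = \frac{\sqrt{3} \sqrt{\pi}}{144}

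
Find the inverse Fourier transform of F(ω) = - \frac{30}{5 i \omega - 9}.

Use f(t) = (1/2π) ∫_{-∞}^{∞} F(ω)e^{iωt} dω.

f(t) = 6 e^{\frac{9 t}{5}} u\left(- t\right)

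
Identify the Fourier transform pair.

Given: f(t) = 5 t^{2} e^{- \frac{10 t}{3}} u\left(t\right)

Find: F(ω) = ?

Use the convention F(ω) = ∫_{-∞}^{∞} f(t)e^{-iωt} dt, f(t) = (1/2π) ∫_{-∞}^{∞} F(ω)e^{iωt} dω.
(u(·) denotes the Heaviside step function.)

F(ω) = \frac{270}{\left(3 i \omega + 10\right)^{3}}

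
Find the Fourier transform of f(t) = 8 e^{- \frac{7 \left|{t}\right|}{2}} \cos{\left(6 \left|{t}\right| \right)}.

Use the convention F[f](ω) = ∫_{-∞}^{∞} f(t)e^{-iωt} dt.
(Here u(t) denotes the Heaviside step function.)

F(ω) = \frac{224 \left(4 \omega^{2} + 193\right)}{16 \omega^{4} - 760 \omega^{2} + 37249}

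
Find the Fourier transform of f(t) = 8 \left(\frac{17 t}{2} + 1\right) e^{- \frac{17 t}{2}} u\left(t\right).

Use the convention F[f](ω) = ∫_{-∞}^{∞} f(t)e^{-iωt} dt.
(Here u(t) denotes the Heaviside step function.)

F(ω) = \frac{32 \left(- i \omega - 17\right)}{4 \omega^{2} - 68 i \omega - 289}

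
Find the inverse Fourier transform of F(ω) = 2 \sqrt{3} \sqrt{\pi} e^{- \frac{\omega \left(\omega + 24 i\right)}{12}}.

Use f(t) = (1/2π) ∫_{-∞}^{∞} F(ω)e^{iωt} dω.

f(t) = 6 e^{- 3 \left(t - 2\right)^{2}}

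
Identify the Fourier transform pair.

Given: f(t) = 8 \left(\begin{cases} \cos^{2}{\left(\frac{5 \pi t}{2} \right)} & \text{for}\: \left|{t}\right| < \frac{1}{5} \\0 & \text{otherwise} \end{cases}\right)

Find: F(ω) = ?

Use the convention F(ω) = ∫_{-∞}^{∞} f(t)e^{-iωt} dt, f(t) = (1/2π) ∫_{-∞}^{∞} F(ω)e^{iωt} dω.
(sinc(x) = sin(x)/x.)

F(ω) = - \frac{40 \pi^{2} \operatorname{sinc}{\left(\frac{\omega}{5} \right)}}{\omega^{2} - 25 \pi^{2}}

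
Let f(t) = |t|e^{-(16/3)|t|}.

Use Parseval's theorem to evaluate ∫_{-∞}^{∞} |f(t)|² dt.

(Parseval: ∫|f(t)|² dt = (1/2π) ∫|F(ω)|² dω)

∫|f(t)|² dt = \frac{27}{8192}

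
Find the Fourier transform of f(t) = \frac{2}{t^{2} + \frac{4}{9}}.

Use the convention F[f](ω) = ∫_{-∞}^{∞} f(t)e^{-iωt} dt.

F(ω) = 3 \pi e^{- \frac{2 \left|{\omega}\right|}{3}}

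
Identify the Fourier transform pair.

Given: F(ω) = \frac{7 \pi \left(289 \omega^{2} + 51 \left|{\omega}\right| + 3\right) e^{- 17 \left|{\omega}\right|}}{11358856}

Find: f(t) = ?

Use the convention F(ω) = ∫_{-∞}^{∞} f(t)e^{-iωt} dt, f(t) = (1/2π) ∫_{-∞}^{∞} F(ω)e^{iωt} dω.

f(t) = \frac{7}{\left(t^{2} + 289\right)^{3}}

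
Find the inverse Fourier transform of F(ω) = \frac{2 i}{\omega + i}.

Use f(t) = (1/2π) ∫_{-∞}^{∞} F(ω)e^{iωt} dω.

f(t) = 2 e^{t} u\left(- t\right)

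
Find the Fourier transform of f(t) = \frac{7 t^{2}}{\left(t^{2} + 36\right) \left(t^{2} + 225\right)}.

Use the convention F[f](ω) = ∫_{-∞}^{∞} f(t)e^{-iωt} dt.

F(ω) = \frac{\pi \left(5 - 2 e^{9 \left|{\omega}\right|}\right) e^{- 15 \left|{\omega}\right|}}{9}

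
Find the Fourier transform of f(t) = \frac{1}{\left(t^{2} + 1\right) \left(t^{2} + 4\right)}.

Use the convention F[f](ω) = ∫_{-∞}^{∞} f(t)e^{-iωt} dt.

F(ω) = \frac{\pi \left(2 e^{\left|{\omega}\right|} - 1\right) e^{- 2 \left|{\omega}\right|}}{6}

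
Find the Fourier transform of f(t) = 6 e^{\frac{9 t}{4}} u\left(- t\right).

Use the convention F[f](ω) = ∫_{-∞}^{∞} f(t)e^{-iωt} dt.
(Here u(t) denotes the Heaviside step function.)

F(ω) = - \frac{24}{4 i \omega - 9}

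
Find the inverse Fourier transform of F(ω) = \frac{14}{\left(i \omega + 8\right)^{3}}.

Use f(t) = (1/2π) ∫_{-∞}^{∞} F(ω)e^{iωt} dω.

f(t) = 7 t^{2} e^{- 8 t} u\left(t\right)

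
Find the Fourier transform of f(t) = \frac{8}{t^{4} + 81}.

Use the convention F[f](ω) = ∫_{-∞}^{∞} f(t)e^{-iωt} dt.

F(ω) = \frac{8 \pi e^{- \frac{3 \sqrt{2} \left|{\omega}\right|}{2}} \sin{\left(\frac{3 \sqrt{2} \left|{\omega}\right|}{2} + \frac{\pi}{4} \right)}}{27}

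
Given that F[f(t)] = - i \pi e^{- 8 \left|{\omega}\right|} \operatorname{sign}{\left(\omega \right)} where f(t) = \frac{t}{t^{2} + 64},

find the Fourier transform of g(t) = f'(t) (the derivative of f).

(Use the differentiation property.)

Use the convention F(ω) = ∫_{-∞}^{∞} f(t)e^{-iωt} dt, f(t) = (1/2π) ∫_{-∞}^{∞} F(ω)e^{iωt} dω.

F[g](ω) = \pi \omega e^{- 8 \left|{\omega}\right|} \operatorname{sign}{\left(\omega \right)}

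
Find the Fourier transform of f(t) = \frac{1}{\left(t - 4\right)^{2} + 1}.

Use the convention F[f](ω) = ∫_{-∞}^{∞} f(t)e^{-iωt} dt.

F(ω) = \pi e^{- 4 i \omega - \left|{\omega}\right|}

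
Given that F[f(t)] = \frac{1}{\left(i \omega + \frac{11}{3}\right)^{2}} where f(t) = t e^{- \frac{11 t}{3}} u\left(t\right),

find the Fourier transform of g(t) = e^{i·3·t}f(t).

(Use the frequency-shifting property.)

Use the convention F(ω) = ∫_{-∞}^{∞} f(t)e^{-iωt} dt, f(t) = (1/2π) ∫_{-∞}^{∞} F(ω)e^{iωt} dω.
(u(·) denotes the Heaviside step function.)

F[g](ω) = \frac{9}{\left(3 i \left(\omega - 3\right) + 11\right)^{2}}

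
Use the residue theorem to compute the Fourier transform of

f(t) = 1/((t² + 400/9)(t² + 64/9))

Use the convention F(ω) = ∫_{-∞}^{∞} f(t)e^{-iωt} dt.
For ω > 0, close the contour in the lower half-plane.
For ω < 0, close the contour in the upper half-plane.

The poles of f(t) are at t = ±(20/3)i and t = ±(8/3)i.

Let g(z) = f(z)e^{-iωz}; for large |z| the factor e^{-iωz} decays in the lower half-plane when ω > 0 and in the upper half-plane when ω < 0.

Case ω > 0 (lower half-plane, clockwise contour ⇒ F(ω) = -2πi·ΣRes):
  Res_{z = - \frac{20 i}{3}} g(z) = - \frac{9 i e^{- \frac{20 \omega}{3}}}{4480}
  Res_{z = - \frac{8 i}{3}} g(z) = \frac{9 i e^{- \frac{8 \omega}{3}}}{1792}
  F(ω) = -2πi·ΣRes = \frac{9 \pi \left(5 e^{4 \omega} - 2\right) e^{- \frac{20 \omega}{3}}}{4480}

Case ω < 0 (upper half-plane, counterclockwise contour ⇒ F(ω) = +2πi·ΣRes):
  Res_{z = \frac{20 i}{3}} g(z) = \frac{9 i e^{\frac{20 \omega}{3}}}{4480}
  Res_{z = \frac{8 i}{3}} g(z) = - \frac{9 i e^{\frac{8 \omega}{3}}}{1792}
  F(ω) = 2πi·ΣRes = \frac{9 \pi \left(5 - 2 e^{4 \omega}\right) e^{\frac{8 \omega}{3}}}{4480}

Both cases combine into a single formula in |ω|:

F(ω) = \frac{9 \pi \left(5 e^{4 \left|{\omega}\right|} - 2\right) e^{- \frac{20 \left|{\omega}\right|}{3}}}{4480}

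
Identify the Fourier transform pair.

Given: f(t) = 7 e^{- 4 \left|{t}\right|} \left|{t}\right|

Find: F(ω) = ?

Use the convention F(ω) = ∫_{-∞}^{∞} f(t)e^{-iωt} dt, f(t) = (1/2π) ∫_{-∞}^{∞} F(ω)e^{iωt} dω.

F(ω) = \frac{14 \left(16 - \omega^{2}\right)}{\left(\omega^{2} + 16\right)^{2}}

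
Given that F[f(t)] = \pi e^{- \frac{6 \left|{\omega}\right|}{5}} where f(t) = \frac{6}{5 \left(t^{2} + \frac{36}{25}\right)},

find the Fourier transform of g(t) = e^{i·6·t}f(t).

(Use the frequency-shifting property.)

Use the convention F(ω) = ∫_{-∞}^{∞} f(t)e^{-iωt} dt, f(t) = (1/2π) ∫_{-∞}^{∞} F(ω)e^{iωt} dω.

F[g](ω) = \pi e^{- \frac{6 \left|{\omega - 6}\right|}{5}}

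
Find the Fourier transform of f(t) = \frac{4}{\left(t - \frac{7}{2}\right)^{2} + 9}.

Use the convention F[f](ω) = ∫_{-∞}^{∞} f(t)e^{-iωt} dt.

F(ω) = \frac{4 \pi e^{- \frac{7 i \omega}{2} - 3 \left|{\omega}\right|}}{3}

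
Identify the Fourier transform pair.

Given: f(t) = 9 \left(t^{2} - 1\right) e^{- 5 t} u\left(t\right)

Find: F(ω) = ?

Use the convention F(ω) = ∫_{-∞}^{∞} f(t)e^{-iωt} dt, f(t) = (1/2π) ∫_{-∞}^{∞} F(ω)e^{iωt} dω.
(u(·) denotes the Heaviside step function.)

F(ω) = \frac{9 \left(2 i \omega - \left(i \omega + 5\right)^{3} + 10\right)}{\left(i \omega + 5\right)^{4}}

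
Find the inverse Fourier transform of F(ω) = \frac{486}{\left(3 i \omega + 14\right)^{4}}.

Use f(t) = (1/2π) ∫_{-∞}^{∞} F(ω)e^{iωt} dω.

f(t) = t^{3} e^{- \frac{14 t}{3}} u\left(t\right)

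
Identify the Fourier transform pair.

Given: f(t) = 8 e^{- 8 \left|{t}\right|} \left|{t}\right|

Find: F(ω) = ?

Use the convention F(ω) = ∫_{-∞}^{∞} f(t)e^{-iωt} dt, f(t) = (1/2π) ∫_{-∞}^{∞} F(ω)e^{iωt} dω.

F(ω) = \frac{16 \left(64 - \omega^{2}\right)}{\left(\omega^{2} + 64\right)^{2}}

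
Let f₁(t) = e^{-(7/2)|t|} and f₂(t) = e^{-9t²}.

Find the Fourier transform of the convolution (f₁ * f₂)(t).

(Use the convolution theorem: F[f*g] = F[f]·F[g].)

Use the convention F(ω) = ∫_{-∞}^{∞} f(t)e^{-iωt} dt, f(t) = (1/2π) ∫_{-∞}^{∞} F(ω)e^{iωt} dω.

F[f₁*f₂](ω) = \frac{28 \sqrt{\pi} e^{- \frac{\omega^{2}}{36}}}{3 \left(4 \omega^{2} + 49\right)}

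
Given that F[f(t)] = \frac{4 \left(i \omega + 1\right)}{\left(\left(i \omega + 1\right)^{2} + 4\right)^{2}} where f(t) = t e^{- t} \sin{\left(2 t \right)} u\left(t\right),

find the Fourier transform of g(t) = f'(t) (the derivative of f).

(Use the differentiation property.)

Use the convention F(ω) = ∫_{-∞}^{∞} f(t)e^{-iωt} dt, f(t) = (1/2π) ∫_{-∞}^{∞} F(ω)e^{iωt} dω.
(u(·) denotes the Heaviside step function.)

F[g](ω) = \frac{4 i \omega \left(i \omega + 1\right)}{\left(\left(i \omega + 1\right)^{2} + 4\right)^{2}}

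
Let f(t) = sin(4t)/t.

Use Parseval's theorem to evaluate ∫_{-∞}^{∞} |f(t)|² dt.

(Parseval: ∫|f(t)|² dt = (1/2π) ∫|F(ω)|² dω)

∫|f(t)|² dt = 4 \pi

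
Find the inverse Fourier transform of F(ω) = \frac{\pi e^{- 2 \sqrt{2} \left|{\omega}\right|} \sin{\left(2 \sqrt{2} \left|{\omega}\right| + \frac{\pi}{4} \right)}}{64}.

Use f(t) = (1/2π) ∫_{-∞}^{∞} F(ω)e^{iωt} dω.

f(t) = \frac{1}{t^{4} + 256}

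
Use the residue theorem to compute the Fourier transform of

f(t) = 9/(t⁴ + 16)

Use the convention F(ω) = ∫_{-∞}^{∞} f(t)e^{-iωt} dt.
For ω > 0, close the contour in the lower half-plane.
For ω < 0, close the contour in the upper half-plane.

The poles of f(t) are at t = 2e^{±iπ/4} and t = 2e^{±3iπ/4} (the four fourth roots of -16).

Let g(z) = f(z)e^{-iωz}; for large |z| the factor e^{-iωz} decays in the lower half-plane when ω > 0 and in the upper half-plane when ω < 0.

Case ω > 0 (lower half-plane, clockwise contour ⇒ F(ω) = -2πi·ΣRes):
  Res_{z = - \sqrt{2} - \sqrt{2} i} g(z) = \frac{9 \sqrt{2} i \left(1 - i\right) e^{\sqrt{2} \omega \left(-1 + i\right)}}{64}
  Res_{z = \sqrt{2} - \sqrt{2} i} g(z) = \frac{9 \sqrt{2} i \left(1 + i\right) e^{- \sqrt{2} \omega \left(1 + i\right)}}{64}
  F(ω) = -2πi·ΣRes = \frac{9 \sqrt{2} \pi \left(1 - i\right) \left(e^{2 \sqrt{2} i \omega} + i\right) e^{- \sqrt{2} \omega \left(1 + i\right)}}{32} = \frac{9 \pi e^{- \sqrt{2} \omega} \sin{\left(\sqrt{2} \omega + \frac{\pi}{4} \right)}}{8}

Case ω < 0 (upper half-plane, counterclockwise contour ⇒ F(ω) = +2πi·ΣRes):
  Res_{z = \sqrt{2} + \sqrt{2} i} g(z) = \frac{9 \sqrt{2} i \left(-1 + i\right) e^{\sqrt{2} \omega \left(1 - i\right)}}{64}
  Res_{z = - \sqrt{2} + \sqrt{2} i} g(z) = \frac{9 \sqrt{2} \left(1 - i\right) e^{\sqrt{2} \omega \left(1 + i\right)}}{64}
  F(ω) = 2πi·ΣRes = - \frac{9 \sqrt{2} i \pi \left(i \left(1 - i\right) e^{\sqrt{2} \omega \left(1 - i\right)} - \left(1 - i\right) e^{\sqrt{2} \omega \left(1 + i\right)}\right)}{32} = \frac{9 \pi e^{\sqrt{2} \omega} \cos{\left(\sqrt{2} \omega + \frac{\pi}{4} \right)}}{8}

Both cases combine into a single formula in |ω|:

F(ω) = \frac{9 \pi e^{- \sqrt{2} \left|{\omega}\right|} \sin{\left(\sqrt{2} \left|{\omega}\right| + \frac{\pi}{4} \right)}}{8}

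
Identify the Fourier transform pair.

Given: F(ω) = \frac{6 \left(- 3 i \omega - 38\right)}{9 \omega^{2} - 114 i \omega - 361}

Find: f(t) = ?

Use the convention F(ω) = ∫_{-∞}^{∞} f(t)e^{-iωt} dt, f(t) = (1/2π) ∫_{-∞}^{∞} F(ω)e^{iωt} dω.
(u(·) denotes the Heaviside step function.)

f(t) = 2 \left(\frac{19 t}{3} + 1\right) e^{- \frac{19 t}{3}} u\left(t\right)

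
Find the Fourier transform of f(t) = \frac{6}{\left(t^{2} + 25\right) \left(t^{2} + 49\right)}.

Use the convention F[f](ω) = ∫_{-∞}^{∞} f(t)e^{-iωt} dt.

F(ω) = \frac{\pi \left(7 e^{2 \left|{\omega}\right|} - 5\right) e^{- 7 \left|{\omega}\right|}}{140}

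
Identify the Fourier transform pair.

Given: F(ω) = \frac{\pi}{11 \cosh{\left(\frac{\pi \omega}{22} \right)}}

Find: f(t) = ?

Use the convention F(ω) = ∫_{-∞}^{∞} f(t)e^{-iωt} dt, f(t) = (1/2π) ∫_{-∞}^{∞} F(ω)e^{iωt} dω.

f(t) = \frac{2}{e^{11 t} + e^{- 11 t}}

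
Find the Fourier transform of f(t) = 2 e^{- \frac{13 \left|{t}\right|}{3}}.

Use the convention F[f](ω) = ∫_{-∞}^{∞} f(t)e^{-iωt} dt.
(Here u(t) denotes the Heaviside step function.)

F(ω) = \frac{156}{9 \omega^{2} + 169}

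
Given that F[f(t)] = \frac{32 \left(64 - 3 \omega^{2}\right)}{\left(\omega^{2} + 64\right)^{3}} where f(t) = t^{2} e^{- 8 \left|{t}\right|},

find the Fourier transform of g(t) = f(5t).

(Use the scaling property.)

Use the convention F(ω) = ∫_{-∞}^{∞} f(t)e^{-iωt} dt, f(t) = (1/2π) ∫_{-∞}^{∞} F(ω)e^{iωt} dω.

F[g](ω) = \frac{4000 \left(1600 - 3 \omega^{2}\right)}{\left(\omega^{2} + 1600\right)^{3}}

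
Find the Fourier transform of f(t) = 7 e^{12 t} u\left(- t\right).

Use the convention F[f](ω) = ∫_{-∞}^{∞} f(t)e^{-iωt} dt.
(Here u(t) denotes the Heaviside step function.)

F(ω) = - \frac{7}{i \omega - 12}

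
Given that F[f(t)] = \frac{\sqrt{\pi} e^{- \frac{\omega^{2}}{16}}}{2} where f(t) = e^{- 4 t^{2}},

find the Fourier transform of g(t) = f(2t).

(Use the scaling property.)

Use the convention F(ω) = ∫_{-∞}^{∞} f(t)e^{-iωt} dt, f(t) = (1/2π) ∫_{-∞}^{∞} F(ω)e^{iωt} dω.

F[g](ω) = \frac{\sqrt{\pi} e^{- \frac{\omega^{2}}{64}}}{4}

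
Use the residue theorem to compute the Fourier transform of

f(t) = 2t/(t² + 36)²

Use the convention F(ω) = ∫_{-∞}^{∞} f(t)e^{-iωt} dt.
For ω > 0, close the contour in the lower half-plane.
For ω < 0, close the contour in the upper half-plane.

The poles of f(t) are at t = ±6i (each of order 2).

Let g(z) = f(z)e^{-iωz}; for large |z| the factor e^{-iωz} decays in the lower half-plane when ω > 0 and in the upper half-plane when ω < 0.

Case ω > 0 (lower half-plane, clockwise contour ⇒ F(ω) = -2πi·ΣRes):
  Res_{z = - 6 i} g(z) = \frac{\omega e^{- 6 \omega}}{12} (pole of order 2)
  F(ω) = -2πi·ΣRes = - \frac{i \pi \omega e^{- 6 \omega}}{6}

Case ω < 0 (upper half-plane, counterclockwise contour ⇒ F(ω) = +2πi·ΣRes):
  Res_{z = 6 i} g(z) = - \frac{\omega e^{6 \omega}}{12} (pole of order 2)
  F(ω) = 2πi·ΣRes = - \frac{i \pi \omega e^{6 \omega}}{6}

Both cases combine into a single formula in |ω|:

F(ω) = - \frac{i \pi \omega e^{- 6 \left|{\omega}\right|}}{6}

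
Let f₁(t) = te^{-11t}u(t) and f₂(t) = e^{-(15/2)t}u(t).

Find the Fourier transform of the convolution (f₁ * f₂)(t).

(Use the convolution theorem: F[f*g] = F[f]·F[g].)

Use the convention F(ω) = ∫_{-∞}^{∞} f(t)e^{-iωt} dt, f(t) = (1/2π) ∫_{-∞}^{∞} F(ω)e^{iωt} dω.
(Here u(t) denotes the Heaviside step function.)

F[f₁*f₂](ω) = \frac{2}{\left(i \omega + 11\right)^{2} \left(2 i \omega + 15\right)}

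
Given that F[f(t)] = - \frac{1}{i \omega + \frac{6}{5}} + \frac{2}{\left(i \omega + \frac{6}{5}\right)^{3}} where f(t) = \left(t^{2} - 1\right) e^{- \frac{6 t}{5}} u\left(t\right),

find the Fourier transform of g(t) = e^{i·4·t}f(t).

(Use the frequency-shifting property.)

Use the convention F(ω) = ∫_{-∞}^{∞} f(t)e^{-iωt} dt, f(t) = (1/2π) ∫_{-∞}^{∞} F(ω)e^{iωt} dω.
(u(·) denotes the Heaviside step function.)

F[g](ω) = \frac{5 \left(250 i \left(\omega - 4\right) - \left(5 i \left(\omega - 4\right) + 6\right)^{3} + 300\right)}{\left(5 i \left(\omega - 4\right) + 6\right)^{4}}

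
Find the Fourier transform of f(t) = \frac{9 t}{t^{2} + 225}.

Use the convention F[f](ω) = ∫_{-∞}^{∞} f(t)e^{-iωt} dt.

F(ω) = - 9 i \pi e^{- 15 \left|{\omega}\right|} \operatorname{sign}{\left(\omega \right)}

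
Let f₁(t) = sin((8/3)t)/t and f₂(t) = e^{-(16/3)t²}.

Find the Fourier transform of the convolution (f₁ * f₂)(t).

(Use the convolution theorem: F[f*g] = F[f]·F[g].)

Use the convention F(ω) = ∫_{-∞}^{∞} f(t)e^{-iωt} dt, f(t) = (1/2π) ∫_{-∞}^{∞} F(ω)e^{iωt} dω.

F[f₁*f₂](ω) = \begin{cases} \frac{\sqrt{3} \pi^{\frac{3}{2}} e^{- \frac{3 \omega^{2}}{64}}}{4} & \text{for}\: \omega > - \frac{8}{3} \wedge \omega < \frac{8}{3} \\0 & \text{otherwise} \end{cases}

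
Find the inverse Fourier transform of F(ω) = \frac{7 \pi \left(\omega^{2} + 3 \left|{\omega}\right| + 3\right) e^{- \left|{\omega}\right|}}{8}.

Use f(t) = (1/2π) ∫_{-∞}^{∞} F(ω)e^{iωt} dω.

f(t) = \frac{7}{\left(t^{2} + 1\right)^{3}}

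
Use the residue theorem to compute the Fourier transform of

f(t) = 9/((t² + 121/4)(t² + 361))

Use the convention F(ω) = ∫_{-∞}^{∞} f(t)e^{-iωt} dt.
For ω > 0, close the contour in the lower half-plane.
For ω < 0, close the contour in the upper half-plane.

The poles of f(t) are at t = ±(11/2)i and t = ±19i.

Let g(z) = f(z)e^{-iωz}; for large |z| the factor e^{-iωz} decays in the lower half-plane when ω > 0 and in the upper half-plane when ω < 0.

Case ω > 0 (lower half-plane, clockwise contour ⇒ F(ω) = -2πi·ΣRes):
  Res_{z = - \frac{11 i}{2}} g(z) = \frac{4 i e^{- \frac{11 \omega}{2}}}{1617}
  Res_{z = - 19 i} g(z) = - \frac{2 i e^{- 19 \omega}}{2793}
  F(ω) = -2πi·ΣRes = - \frac{4 \pi e^{- 19 \omega}}{2793} + \frac{8 \pi e^{- \frac{11 \omega}{2}}}{1617}

Case ω < 0 (upper half-plane, counterclockwise contour ⇒ F(ω) = +2πi·ΣRes):
  Res_{z = \frac{11 i}{2}} g(z) = - \frac{4 i e^{\frac{11 \omega}{2}}}{1617}
  Res_{z = 19 i} g(z) = \frac{2 i e^{19 \omega}}{2793}
  F(ω) = 2πi·ΣRes = \frac{4 \pi \left(38 e^{\frac{11 \omega}{2}} - 11 e^{19 \omega}\right)}{30723}

Both cases combine into a single formula in |ω|:

F(ω) = - \frac{4 \pi e^{- 19 \left|{\omega}\right|}}{2793} + \frac{8 \pi e^{- \frac{11 \left|{\omega}\right|}{2}}}{1617}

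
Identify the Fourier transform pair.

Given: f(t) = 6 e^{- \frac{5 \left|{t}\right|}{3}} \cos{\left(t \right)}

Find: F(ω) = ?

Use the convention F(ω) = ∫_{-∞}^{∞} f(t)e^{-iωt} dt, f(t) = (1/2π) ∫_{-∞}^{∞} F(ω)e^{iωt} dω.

F(ω) = \frac{180 \left(9 \omega^{2} + 34\right)}{81 \omega^{4} + 288 \omega^{2} + 1156}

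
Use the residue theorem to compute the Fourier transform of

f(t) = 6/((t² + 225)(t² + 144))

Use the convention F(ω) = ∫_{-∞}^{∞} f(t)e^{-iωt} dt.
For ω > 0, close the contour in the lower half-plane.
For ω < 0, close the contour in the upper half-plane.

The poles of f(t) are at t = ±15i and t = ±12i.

Let g(z) = f(z)e^{-iωz}; for large |z| the factor e^{-iωz} decays in the lower half-plane when ω > 0 and in the upper half-plane when ω < 0.

Case ω > 0 (lower half-plane, clockwise contour ⇒ F(ω) = -2πi·ΣRes):
  Res_{z = - 15 i} g(z) = - \frac{i e^{- 15 \omega}}{405}
  Res_{z = - 12 i} g(z) = \frac{i e^{- 12 \omega}}{324}
  F(ω) = -2πi·ΣRes = \frac{\pi \left(5 e^{3 \omega} - 4\right) e^{- 15 \omega}}{810}

Case ω < 0 (upper half-plane, counterclockwise contour ⇒ F(ω) = +2πi·ΣRes):
  Res_{z = 15 i} g(z) = \frac{i e^{15 \omega}}{405}
  Res_{z = 12 i} g(z) = - \frac{i e^{12 \omega}}{324}
  F(ω) = 2πi·ΣRes = \frac{\pi \left(5 - 4 e^{3 \omega}\right) e^{12 \omega}}{810}

Both cases combine into a single formula in |ω|:

F(ω) = \frac{\pi \left(5 e^{3 \left|{\omega}\right|} - 4\right) e^{- 15 \left|{\omega}\right|}}{810}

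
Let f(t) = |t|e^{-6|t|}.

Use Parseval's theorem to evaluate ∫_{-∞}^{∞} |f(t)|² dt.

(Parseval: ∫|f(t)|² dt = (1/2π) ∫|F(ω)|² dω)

∫|f(t)|² dt = \frac{1}{432}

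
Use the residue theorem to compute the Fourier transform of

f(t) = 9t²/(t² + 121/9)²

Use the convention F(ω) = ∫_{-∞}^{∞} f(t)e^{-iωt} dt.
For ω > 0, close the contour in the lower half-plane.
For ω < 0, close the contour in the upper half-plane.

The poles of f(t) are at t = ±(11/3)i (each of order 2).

Let g(z) = f(z)e^{-iωz}; for large |z| the factor e^{-iωz} decays in the lower half-plane when ω > 0 and in the upper half-plane when ω < 0.

Case ω > 0 (lower half-plane, clockwise contour ⇒ F(ω) = -2πi·ΣRes):
  Res_{z = - \frac{11 i}{3}} g(z) = \frac{9 i \left(3 - 11 \omega\right) e^{- \frac{11 \omega}{3}}}{44} (pole of order 2)
  F(ω) = -2πi·ΣRes = \frac{9 \pi \left(3 - 11 \omega\right) e^{- \frac{11 \omega}{3}}}{22}

Case ω < 0 (upper half-plane, counterclockwise contour ⇒ F(ω) = +2πi·ΣRes):
  Res_{z = \frac{11 i}{3}} g(z) = \frac{9 i \left(- 11 \omega - 3\right) e^{\frac{11 \omega}{3}}}{44} (pole of order 2)
  F(ω) = 2πi·ΣRes = \frac{9 \pi \left(11 \omega + 3\right) e^{\frac{11 \omega}{3}}}{22}

Both cases combine into a single formula in |ω|:

F(ω) = \frac{9 \pi \left(3 - 11 \left|{\omega}\right|\right) e^{- \frac{11 \left|{\omega}\right|}{3}}}{22}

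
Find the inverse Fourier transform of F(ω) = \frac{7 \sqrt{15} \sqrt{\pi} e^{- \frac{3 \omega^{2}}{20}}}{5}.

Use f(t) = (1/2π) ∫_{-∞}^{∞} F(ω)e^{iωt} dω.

f(t) = 7 e^{- \frac{5 t^{2}}{3}}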